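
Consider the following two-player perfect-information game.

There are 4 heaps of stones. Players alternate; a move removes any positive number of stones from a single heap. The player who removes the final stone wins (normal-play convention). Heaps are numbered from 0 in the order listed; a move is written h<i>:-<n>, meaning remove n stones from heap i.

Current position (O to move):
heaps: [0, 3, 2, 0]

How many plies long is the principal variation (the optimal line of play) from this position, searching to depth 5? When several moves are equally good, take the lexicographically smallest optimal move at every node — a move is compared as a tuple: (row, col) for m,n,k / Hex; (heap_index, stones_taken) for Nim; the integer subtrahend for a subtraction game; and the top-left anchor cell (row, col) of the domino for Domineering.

ply 1, O at (0,3,2,0) | h1:-1=+1→(0,2,2,0)*; h1:-2=-1→(0,1,2,0); h1:-3=-1→(0,0,2,0); h2:-1=-1→(0,3,1,0); h2:-2=-1→(0,3,0,0)
ply 2, X at (0,2,2,0) | h1:-1=-1→(0,1,2,0)*; h1:-2=-1→(0,0,2,0); h2:-1=-1→(0,2,1,0); h2:-2=-1→(0,2,0,0)
ply 3, O at (0,1,2,0) | h1:-1=-1→(0,0,2,0); h2:-1=+1→(0,1,1,0)*; h2:-2=-1→(0,1,0,0)
ply 4, X at (0,1,1,0) | h1:-1=-1→(0,0,1,0)*; h2:-1=-1→(0,1,0,0)
ply 5, O at (0,0,1,0) | h2:-1=+1→(0,0,0,0)*
ply 6: (0,0,0,0) is terminal -1 (X); from (0,3,2,0) depth 5

PV length from [(0,3,2,0)]: 5 plies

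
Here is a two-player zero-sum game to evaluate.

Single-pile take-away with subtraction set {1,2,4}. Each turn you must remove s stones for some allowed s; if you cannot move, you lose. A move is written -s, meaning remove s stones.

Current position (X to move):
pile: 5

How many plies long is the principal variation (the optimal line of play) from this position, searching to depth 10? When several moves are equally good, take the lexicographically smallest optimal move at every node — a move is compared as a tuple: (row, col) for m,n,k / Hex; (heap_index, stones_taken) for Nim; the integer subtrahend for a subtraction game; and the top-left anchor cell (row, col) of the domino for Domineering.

PV length from [5]: 3 plies

ply 1, X at 5 | -1=-1→4; -2=+1→3*; -4=-1→1
ply 2, O at 3 | -1=-1→2*; -2=-1→1
ply 3, X at 2 | -1=-1→1; -2=+1→0*
ply 4: 0 is terminal -1 (O); from 5 depth 10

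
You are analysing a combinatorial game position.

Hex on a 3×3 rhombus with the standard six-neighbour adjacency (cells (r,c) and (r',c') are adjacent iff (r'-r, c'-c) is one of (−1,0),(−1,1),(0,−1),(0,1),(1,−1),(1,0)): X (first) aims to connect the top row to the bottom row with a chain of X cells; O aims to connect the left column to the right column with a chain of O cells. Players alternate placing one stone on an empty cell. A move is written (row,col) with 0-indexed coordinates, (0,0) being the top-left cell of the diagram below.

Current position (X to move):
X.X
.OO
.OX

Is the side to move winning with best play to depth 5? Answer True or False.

X winning at [X.X/.OO/.OX]: False

p1 X@[X.X/.OO/.OX]: (0,1)[XXX/.OO/.OX]-1* (1,0)[X.X/XOO/.OX]-1 (2,0)[X.X/.OO/XOX]-1
p2 O@[XXX/.OO/.OX]: (1,0)[XXX/OOO/.OX]+1* (2,0)[XXX/.OO/OOX]+1
p3 X@[XXX/OOO/.OX] terminal -1; root [X.X/.OO/.OX] d5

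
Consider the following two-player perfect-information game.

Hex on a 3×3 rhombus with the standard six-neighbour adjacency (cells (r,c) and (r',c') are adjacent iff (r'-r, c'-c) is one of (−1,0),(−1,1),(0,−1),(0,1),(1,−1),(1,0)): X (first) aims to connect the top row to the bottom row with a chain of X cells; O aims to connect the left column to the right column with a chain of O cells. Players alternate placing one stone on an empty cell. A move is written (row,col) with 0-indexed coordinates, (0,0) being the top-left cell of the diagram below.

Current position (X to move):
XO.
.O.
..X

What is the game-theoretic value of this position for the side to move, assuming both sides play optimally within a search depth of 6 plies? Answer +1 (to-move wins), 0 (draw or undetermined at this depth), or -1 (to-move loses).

p1 X@[XO./.O./..X]: (0,2)[XOX/.O./..X]-1* (1,0)[XO./XO./..X]-1 (1,2)[XO./.OX/..X]-1 (2,0)[XO./.O./X.X]-1 (2,1)[XO./.O./.XX]-1
p2 O@[XOX/.O./..X]: (1,0)[XOX/OO./..X]-1 (1,2)[XOX/.OO/..X]+1* (2,0)[XOX/.O./O.X]-1 (2,1)[XOX/.O./.OX]-1
p3 X@[XOX/.OO/..X]: (1,0)[XOX/XOO/..X]-1* (2,0)[XOX/.OO/X.X]-1 (2,1)[XOX/.OO/.XX]-1
p4 O@[XOX/XOO/..X]: (2,0)[XOX/XOO/O.X]+1* (2,1)[XOX/XOO/.OX]-1
p5 X@[XOX/XOO/O.X] terminal -1; root [XO./.O./..X] d6

value(XO./.O./..X, X) = -1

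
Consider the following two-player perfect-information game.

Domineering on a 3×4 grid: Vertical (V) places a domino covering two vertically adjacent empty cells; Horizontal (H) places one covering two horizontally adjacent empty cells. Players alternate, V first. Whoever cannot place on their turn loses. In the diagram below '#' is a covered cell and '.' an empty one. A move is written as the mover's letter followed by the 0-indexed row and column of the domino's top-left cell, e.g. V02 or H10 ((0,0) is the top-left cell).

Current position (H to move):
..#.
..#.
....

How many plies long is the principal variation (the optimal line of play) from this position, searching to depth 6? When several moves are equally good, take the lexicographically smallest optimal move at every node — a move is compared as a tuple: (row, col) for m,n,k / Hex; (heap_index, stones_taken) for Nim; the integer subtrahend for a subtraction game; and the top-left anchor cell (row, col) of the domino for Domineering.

PV length from [..#./..#./....]: 3 plies

ply 1, H at ..#./..#./.... | H00=-1→###./..#./....; H10=+1→..#./###./....*; H20=-1→..#./..#./##..; H21=-1→..#./..#./.##.; H22=-1→..#./..#./..##
ply 2, V at ..#./###./.... | V03=-1→..##/####/....*; V13=-1→..#./####/...#
ply 3, H at ..##/####/.... | H00=+1→####/####/....*; H20=+1→..##/####/##..; H21=+1→..##/####/.##.; H22=+1→..##/####/..##
ply 4: ####/####/.... is terminal -1 (V); from ..#./..#./.... depth 6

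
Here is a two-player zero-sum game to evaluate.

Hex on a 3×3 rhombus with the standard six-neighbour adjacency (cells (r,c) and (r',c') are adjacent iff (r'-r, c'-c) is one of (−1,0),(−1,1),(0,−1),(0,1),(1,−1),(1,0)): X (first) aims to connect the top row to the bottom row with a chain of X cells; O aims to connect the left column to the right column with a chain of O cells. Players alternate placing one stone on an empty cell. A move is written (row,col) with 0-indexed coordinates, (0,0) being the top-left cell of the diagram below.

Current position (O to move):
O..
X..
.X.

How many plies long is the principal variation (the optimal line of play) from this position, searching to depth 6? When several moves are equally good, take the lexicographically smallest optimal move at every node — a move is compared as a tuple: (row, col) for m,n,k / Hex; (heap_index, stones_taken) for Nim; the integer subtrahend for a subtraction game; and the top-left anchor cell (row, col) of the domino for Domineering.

ply 1, O at O../X../.X. | (0,1)=-1→OO./X../.X.; (0,2)=-1→O.O/X../.X.; (1,1)=+1→O../XO./.X.*; (1,2)=-1→O../X.O/.X.; (2,0)=-1→O../X../OX.; (2,2)=-1→O../X../.XO
ply 2, X at O../XO./.X. | (0,1)=-1→OX./XO./.X.*; (0,2)=-1→O.X/XO./.X.; (1,2)=-1→O../XOX/.X.; (2,0)=-1→O../XO./XX.; (2,2)=-1→O../XO./.XX
ply 3, O at OX./XO./.X. | (0,2)=-1→OXO/XO./.X.; (1,2)=-1→OX./XOO/.X.; (2,0)=+1→OX./XO./OX.*; (2,2)=-1→OX./XO./.XO
ply 4, X at OX./XO./OX. | (0,2)=-1→OXX/XO./OX.*; (1,2)=-1→OX./XOX/OX.; (2,2)=-1→OX./XO./OXX
ply 5, O at OXX/XO./OX. | (1,2)=+1→OXX/XOO/OX.*; (2,2)=-1→OXX/XO./OXO
ply 6: OXX/XOO/OX. is terminal -1 (X); from O../X../.X. depth 6

PV length from [O../X../.X.]: 5 plies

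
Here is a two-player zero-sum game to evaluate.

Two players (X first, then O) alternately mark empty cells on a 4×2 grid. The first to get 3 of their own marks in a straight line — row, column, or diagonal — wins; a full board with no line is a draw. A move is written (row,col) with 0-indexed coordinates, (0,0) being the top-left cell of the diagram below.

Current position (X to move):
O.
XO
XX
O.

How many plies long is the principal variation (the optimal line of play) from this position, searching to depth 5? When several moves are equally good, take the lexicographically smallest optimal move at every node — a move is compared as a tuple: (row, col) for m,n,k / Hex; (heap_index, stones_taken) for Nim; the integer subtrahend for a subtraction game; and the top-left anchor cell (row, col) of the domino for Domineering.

PV length from [O./XO/XX/O.]: 2 plies

p1 X@[O./XO/XX/O.]: (0,1)[OX/XO/XX/O.]+0* (3,1)[O./XO/XX/OX]+0
p2 O@[OX/XO/XX/O.]: (3,1)[OX/XO/XX/OO]+0*
p3 X@[OX/XO/XX/OO] terminal +0; root [O./XO/XX/O.] d5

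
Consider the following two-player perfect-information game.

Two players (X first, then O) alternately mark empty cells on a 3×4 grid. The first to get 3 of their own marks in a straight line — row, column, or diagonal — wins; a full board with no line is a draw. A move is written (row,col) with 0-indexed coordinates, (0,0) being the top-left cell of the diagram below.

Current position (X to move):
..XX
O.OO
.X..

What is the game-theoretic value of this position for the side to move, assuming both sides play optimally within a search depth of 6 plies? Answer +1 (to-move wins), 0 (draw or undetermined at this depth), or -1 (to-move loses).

value(..XX/O.OO/.X.., X) = +1

[..XX/O.OO/.X..] X move#1: (0,0):-1/X.XX/O.OO/.X.., (0,1):+1/.XXX/O.OO/.X..*, (1,1):+1/..XX/OXOO/.X.., (2,0):-1/..XX/O.OO/XX.., (2,2):-1/..XX/O.OO/.XX., (2,3):-1/..XX/O.OO/.X.X
[.XXX/O.OO/.X..] end (terminal -1, O#2); searched ..XX/O.OO/.X.. to 6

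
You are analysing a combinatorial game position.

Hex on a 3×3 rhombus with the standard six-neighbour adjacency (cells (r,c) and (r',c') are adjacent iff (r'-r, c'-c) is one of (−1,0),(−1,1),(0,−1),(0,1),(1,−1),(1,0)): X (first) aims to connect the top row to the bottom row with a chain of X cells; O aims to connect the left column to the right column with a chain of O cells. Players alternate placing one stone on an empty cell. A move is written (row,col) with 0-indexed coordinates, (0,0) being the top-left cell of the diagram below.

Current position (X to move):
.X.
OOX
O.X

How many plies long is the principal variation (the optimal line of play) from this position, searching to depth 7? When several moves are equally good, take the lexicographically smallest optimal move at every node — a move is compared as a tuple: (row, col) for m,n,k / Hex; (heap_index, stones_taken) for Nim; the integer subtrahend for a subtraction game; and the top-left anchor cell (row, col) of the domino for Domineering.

p1 X@[.X./OOX/O.X]: (0,0)[XX./OOX/O.X]-1 (0,2)[.XX/OOX/O.X]+1* (2,1)[.X./OOX/OXX]-1
p2 O@[.XX/OOX/O.X] terminal -1; root [.X./OOX/O.X] d7

PV length from [.X./OOX/O.X]: 1 ply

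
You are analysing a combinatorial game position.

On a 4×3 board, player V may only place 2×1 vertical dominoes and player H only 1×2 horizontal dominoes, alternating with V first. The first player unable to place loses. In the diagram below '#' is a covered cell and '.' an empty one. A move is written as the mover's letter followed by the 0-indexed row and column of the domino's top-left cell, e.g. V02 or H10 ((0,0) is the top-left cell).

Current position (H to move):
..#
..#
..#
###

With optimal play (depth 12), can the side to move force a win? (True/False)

H winning at [..#/..#/..#/###]: True

[..#/..#/..#/###] H move#1: H00:-1/###/..#/..#/###, H10:+1/..#/###/..#/###*, H20:-1/..#/..#/###/###
[..#/###/..#/###] end (terminal -1, V#2); searched ..#/..#/..#/### to 12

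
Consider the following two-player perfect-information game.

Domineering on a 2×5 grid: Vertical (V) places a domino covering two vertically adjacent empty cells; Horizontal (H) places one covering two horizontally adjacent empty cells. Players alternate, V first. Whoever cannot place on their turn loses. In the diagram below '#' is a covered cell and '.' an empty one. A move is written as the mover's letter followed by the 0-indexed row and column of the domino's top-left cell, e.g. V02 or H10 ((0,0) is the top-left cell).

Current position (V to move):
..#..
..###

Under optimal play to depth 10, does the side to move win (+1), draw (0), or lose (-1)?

value(..#../..###, V) = +1

[..#../..###] V move#1: V00:+1/#.#../#.###*, V01:+1/.##../.####
[#.#../#.###] H move#2: H03:-1/#.###/#.###*
[#.###/#.###] V move#3: V01:+1/#####/#####*
[#####/#####] end (terminal -1, H#4); searched ..#../..### to 10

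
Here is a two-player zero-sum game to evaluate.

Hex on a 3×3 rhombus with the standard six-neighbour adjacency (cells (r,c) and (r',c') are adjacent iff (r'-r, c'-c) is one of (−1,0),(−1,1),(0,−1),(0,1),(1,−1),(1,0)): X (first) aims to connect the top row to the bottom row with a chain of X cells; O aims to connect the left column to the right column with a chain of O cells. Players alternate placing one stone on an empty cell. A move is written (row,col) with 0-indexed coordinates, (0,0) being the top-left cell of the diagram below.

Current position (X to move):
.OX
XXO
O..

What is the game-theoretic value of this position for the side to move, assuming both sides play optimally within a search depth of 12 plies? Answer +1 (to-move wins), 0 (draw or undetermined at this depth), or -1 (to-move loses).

value(.OX/XXO/O.., X) = +1

[.OX/XXO/O..] X move#1: (0,0):-1/XOX/XXO/O.., (2,1):+1/.OX/XXO/OX.*, (2,2):-1/.OX/XXO/O.X
[.OX/XXO/OX.] end (terminal -1, O#2); searched .OX/XXO/O.. to 12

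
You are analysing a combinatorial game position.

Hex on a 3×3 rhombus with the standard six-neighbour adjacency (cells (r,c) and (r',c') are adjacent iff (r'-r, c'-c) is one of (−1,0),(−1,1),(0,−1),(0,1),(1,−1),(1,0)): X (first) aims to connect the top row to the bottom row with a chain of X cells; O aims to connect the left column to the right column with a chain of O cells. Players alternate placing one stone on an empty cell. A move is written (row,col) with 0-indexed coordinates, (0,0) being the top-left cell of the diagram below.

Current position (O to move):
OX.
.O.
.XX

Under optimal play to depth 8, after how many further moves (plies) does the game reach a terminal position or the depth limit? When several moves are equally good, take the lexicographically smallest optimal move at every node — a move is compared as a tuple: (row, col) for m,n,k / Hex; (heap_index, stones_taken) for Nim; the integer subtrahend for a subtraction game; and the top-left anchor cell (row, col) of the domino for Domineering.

PV length from [OX./.O./.XX]: 3 plies

[OX./.O./.XX] O move#1: (0,2):+1/OXO/.O./.XX*, (1,0):+1/OX./OO./.XX, (1,2):+1/OX./.OO/.XX, (2,0):+1/OX./.O./OXX
[OXO/.O./.XX] X move#2: (1,0):-1/OXO/XO./.XX*, (1,2):-1/OXO/.OX/.XX, (2,0):-1/OXO/.O./XXX
[OXO/XO./.XX] O move#3: (1,2):-1/OXO/XOO/.XX, (2,0):+1/OXO/XO./OXX*
[OXO/XO./OXX] end (terminal -1, X#4); searched OX./.O./.XX to 8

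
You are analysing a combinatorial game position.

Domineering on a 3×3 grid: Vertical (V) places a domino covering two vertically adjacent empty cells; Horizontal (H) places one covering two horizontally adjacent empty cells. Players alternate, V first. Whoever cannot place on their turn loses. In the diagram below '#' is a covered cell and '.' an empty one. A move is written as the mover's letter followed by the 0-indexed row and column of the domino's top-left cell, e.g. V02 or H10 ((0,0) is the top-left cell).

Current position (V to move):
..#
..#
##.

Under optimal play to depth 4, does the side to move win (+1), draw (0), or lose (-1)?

[..#/..#/##.] V move#1: V00:+1/#.#/#.#/##.*, V01:+1/.##/.##/##.
[#.#/#.#/##.] end (terminal -1, H#2); searched ..#/..#/##. to 4

value(..#/..#/##., V) = +1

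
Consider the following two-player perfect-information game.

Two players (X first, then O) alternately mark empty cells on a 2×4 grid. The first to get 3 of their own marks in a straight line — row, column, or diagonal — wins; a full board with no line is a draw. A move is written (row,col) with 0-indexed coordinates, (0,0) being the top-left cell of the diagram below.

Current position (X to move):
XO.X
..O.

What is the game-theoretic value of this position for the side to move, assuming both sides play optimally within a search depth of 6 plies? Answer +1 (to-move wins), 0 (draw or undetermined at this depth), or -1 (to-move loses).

p1 X@[XO.X/..O.]: (0,2)[XOXX/..O.]-1 (1,0)[XO.X/X.O.]+0* (1,1)[XO.X/.XO.]+0 (1,3)[XO.X/..OX]+0
p2 O@[XO.X/X.O.]: (0,2)[XOOX/X.O.]+0* (1,1)[XO.X/XOO.]+0 (1,3)[XO.X/X.OO]+0
p3 X@[XOOX/X.O.]: (1,1)[XOOX/XXO.]+0* (1,3)[XOOX/X.OX]+0
p4 O@[XOOX/XXO.]: (1,3)[XOOX/XXOO]+0*
p5 X@[XOOX/XXOO] terminal +0; root [XO.X/..O.] d6

value(XO.X/..O., X) = 0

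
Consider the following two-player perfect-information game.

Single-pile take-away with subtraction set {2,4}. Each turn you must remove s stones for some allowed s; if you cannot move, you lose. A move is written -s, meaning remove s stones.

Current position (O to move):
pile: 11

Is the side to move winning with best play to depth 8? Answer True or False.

O winning at [11]: True

ply 1, O at 11 | -2=-1→9; -4=+1→7*
ply 2, X at 7 | -2=-1→5*; -4=-1→3
ply 3, O at 5 | -2=-1→3; -4=+1→1*
ply 4: 1 is terminal -1 (X); from 11 depth 8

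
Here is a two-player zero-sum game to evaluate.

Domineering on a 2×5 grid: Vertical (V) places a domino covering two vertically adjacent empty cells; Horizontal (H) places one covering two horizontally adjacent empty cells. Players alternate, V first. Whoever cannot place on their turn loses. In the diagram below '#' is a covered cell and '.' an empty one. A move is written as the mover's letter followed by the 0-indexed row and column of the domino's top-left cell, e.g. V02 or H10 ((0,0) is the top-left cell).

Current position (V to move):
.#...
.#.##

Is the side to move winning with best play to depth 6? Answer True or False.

V winning at [.#.../.#.##]: True

p1 V@[.#.../.#.##]: V00[##.../##.##]-1 V02[.##../.####]+1*
p2 H@[.##../.####]: H03[.####/.####]-1*
p3 V@[.####/.####]: V00[#####/#####]+1*
p4 H@[#####/#####] terminal -1; root [.#.../.#.##] d6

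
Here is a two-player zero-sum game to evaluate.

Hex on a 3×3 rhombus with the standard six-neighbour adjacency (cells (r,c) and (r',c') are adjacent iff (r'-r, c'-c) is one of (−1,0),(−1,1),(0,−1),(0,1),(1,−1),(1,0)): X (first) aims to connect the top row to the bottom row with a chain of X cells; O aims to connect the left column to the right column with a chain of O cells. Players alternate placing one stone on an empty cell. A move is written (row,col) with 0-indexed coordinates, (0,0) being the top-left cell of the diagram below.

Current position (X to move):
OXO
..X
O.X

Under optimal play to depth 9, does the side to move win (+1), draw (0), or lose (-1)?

p1 X@[OXO/..X/O.X]: (1,0)[OXO/X.X/O.X]-1 (1,1)[OXO/.XX/O.X]+1* (2,1)[OXO/..X/OXX]-1
p2 O@[OXO/.XX/O.X] terminal -1; root [OXO/..X/O.X] d9

value(OXO/..X/O.X, X) = +1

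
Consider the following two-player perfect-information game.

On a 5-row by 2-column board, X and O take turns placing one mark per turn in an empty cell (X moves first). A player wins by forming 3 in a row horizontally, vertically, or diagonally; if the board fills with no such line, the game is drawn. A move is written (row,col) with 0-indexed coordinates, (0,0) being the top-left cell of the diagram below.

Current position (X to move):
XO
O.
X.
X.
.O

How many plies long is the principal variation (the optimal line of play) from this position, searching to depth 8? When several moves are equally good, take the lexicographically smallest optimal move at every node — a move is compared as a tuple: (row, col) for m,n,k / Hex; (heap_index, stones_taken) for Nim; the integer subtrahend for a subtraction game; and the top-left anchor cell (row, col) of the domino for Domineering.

PV length from [XO/O./X./X./.O]: 1 ply

ply 1, X at XO/O./X./X./.O | (1,1)=+0→XO/OX/X./X./.O; (2,1)=+0→XO/O./XX/X./.O; (3,1)=+0→XO/O./X./XX/.O; (4,0)=+1→XO/O./X./X./XO*
ply 2: XO/O./X./X./XO is terminal -1 (O); from XO/O./X./X./.O depth 8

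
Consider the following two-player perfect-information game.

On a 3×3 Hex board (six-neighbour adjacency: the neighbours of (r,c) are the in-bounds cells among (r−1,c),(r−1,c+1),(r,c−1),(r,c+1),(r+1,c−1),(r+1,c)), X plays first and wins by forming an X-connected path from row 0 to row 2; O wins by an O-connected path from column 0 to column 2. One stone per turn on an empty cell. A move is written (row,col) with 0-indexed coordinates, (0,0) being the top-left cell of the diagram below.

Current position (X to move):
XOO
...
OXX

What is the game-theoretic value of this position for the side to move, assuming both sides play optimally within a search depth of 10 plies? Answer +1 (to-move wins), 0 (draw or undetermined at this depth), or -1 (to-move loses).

value(XOO/.../OXX, X) = -1

p1 X@[XOO/.../OXX]: (1,0)[XOO/X../OXX]-1* (1,1)[XOO/.X./OXX]-1 (1,2)[XOO/..X/OXX]-1
p2 O@[XOO/X../OXX]: (1,1)[XOO/XO./OXX]+1* (1,2)[XOO/X.O/OXX]-1
p3 X@[XOO/XO./OXX] terminal -1; root [XOO/.../OXX] d10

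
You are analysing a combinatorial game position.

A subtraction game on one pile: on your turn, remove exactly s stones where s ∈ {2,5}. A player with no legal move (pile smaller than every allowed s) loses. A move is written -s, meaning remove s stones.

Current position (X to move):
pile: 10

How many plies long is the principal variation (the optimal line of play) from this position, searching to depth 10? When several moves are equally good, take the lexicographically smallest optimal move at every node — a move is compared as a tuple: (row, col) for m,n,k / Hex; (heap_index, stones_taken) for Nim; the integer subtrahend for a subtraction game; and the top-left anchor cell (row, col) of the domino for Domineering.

p1 X@[10]: -2[8]+1* -5[5]-1
p2 O@[8]: -2[6]-1* -5[3]-1
p3 X@[6]: -2[4]+1* -5[1]+1
p4 O@[4]: -2[2]-1*
p5 X@[2]: -2[0]+1*
p6 O@[0] terminal -1; root [10] d10

PV length from [10]: 5 plies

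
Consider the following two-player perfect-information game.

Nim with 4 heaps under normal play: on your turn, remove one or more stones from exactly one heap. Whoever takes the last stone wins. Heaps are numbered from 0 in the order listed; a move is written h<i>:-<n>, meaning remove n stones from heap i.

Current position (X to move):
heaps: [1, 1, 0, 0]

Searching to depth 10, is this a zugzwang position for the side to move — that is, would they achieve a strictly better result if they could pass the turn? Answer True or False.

p1 X@[(1,1,0,0)]: h0:-1[(0,1,0,0)]-1* h1:-1[(1,0,0,0)]-1
p2 O@[(0,1,0,0)]: h1:-1[(0,0,0,0)]+1*
p3 X@[(0,0,0,0)] terminal -1; root [(1,1,0,0)] d10
pass branch (O moves first from the same position):
  | p1 O@[(1,1,0,0)]: h0:-1[(0,1,0,0)]-1* h1:-1[(1,0,0,0)]-1
  | p2 X@[(0,1,0,0)]: h1:-1[(0,0,0,0)]+1*
  | p3 O@[(0,0,0,0)] terminal -1; root [(1,1,0,0)] d10
X moving scores -1; X passing scores +1

zugzwang((1,1,0,0), X) = True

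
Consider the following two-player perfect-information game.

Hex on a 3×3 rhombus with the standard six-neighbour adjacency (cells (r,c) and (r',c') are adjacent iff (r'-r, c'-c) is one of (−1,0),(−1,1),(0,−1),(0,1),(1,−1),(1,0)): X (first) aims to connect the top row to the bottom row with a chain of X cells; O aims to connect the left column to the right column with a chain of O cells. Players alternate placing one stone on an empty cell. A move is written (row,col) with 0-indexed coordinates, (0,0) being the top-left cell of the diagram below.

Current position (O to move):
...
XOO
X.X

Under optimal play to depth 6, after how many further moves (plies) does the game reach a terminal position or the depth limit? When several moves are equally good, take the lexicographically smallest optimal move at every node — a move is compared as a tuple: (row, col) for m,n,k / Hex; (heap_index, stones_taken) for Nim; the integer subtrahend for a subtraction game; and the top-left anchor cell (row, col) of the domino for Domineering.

p1 O@[.../XOO/X.X]: (0,0)[O../XOO/X.X]-1* (0,1)[.O./XOO/X.X]-1 (0,2)[..O/XOO/X.X]-1 (2,1)[.../XOO/XOX]-1
p2 X@[O../XOO/X.X]: (0,1)[OX./XOO/X.X]+1* (0,2)[O.X/XOO/X.X]-1 (2,1)[O../XOO/XXX]-1
p3 O@[OX./XOO/X.X] terminal -1; root [.../XOO/X.X] d6

PV length from [.../XOO/X.X]: 2 plies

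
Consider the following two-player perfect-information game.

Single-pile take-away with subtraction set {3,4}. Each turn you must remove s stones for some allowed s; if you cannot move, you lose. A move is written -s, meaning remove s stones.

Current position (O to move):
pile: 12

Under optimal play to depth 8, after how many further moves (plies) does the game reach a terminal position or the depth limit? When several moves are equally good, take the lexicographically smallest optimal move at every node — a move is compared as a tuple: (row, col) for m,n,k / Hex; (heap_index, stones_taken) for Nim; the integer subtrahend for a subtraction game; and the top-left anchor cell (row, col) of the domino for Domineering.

ply 1, O at 12 | -3=+1→9*; -4=+1→8
ply 2, X at 9 | -3=-1→6*; -4=-1→5
ply 3, O at 6 | -3=-1→3; -4=+1→2*
ply 4: 2 is terminal -1 (X); from 12 depth 8

PV length from [12]: 3 plies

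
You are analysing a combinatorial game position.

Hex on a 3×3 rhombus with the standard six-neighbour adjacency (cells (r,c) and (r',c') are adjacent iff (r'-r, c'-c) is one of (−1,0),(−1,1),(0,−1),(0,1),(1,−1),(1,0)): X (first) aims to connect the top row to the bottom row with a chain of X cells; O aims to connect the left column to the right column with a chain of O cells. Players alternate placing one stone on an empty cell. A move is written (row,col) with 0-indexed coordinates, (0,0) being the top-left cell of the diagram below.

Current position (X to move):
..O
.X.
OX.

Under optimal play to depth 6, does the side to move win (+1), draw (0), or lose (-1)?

value(..O/.X./OX., X) = +1

p1 X@[..O/.X./OX.]: (0,0)[X.O/.X./OX.]+1* (0,1)[.XO/.X./OX.]+1 (1,0)[..O/XX./OX.]+1 (1,2)[..O/.XX/OX.]-1 (2,2)[..O/.X./OXX]-1
p2 O@[X.O/.X./OX.]: (0,1)[XOO/.X./OX.]-1* (1,0)[X.O/OX./OX.]-1 (1,2)[X.O/.XO/OX.]-1 (2,2)[X.O/.X./OXO]-1
p3 X@[XOO/.X./OX.]: (1,0)[XOO/XX./OX.]+1* (1,2)[XOO/.XX/OX.]-1 (2,2)[XOO/.X./OXX]-1
p4 O@[XOO/XX./OX.] terminal -1; root [..O/.X./OX.] d6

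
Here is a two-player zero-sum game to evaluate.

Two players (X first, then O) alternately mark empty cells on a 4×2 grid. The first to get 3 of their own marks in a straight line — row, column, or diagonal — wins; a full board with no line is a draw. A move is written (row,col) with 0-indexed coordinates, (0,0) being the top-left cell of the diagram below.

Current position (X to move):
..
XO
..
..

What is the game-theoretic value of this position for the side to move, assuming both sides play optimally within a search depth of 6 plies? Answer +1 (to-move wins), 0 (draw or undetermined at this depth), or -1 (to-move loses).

ply 1, X at ../XO/../.. | (0,0)=+0→X./XO/../..; (0,1)=+0→.X/XO/../..; (2,0)=+1→../XO/X./..*; (2,1)=+0→../XO/.X/..; (3,0)=+0→../XO/../X.; (3,1)=+0→../XO/../.X
ply 2, O at ../XO/X./.. | (0,0)=-1→O./XO/X./..*; (0,1)=-1→.O/XO/X./..; (2,1)=-1→../XO/XO/..; (3,0)=-1→../XO/X./O.; (3,1)=-1→../XO/X./.O
ply 3, X at O./XO/X./.. | (0,1)=+0→OX/XO/X./..; (2,1)=+0→O./XO/XX/..; (3,0)=+1→O./XO/X./X.*; (3,1)=+0→O./XO/X./.X
ply 4: O./XO/X./X. is terminal -1 (O); from ../XO/../.. depth 6

value(../XO/../.., X) = +1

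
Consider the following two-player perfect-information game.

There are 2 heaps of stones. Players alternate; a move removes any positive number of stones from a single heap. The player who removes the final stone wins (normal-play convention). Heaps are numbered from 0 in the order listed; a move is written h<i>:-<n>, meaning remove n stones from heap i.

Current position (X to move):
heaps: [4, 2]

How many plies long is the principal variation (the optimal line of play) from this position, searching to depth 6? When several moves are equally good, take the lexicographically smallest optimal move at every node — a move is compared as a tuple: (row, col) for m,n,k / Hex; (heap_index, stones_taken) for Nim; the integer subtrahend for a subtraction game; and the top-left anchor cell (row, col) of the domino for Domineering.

[(4,2)] X move#1: h0:-1:-1/(3,2), h0:-2:+1/(2,2)*, h0:-3:-1/(1,2), h0:-4:-1/(0,2), h1:-1:-1/(4,1), h1:-2:-1/(4,0)
[(2,2)] O move#2: h0:-1:-1/(1,2)*, h0:-2:-1/(0,2), h1:-1:-1/(2,1), h1:-2:-1/(2,0)
[(1,2)] X move#3: h0:-1:-1/(0,2), h1:-1:+1/(1,1)*, h1:-2:-1/(1,0)
[(1,1)] O move#4: h0:-1:-1/(0,1)*, h1:-1:-1/(1,0)
[(0,1)] X move#5: h1:-1:+1/(0,0)*
[(0,0)] end (terminal -1, O#6); searched (4,2) to 6

PV length from [(4,2)]: 5 plies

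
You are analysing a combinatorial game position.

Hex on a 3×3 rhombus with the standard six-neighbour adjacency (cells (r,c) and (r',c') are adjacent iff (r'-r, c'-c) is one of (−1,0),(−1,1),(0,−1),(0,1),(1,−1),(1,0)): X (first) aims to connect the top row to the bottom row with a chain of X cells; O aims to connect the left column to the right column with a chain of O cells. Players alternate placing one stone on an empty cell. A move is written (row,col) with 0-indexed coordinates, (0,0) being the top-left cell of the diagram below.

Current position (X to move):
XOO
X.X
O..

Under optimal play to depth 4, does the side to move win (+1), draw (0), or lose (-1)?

value(XOO/X.X/O.., X) = +1

p1 X@[XOO/X.X/O..]: (1,1)[XOO/XXX/O..]+1* (2,1)[XOO/X.X/OX.]-1 (2,2)[XOO/X.X/O.X]-1
p2 O@[XOO/XXX/O..]: (2,1)[XOO/XXX/OO.]-1* (2,2)[XOO/XXX/O.O]-1
p3 X@[XOO/XXX/OO.]: (2,2)[XOO/XXX/OOX]+1*
p4 O@[XOO/XXX/OOX] terminal -1; root [XOO/X.X/O..] d4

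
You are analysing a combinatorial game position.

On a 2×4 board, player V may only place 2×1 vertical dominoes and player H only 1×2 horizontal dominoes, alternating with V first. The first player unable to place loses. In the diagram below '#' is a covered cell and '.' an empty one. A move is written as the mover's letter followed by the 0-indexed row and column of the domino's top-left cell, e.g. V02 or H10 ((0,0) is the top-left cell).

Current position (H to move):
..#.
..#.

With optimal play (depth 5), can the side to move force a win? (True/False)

H winning at [..#./..#.]: True

[..#./..#.] H move#1: H00:+1/###./..#.*, H10:+1/..#./###.
[###./..#.] V move#2: V03:-1/####/..##*
[####/..##] H move#3: H10:+1/####/####*
[####/####] end (terminal -1, V#4); searched ..#./..#. to 5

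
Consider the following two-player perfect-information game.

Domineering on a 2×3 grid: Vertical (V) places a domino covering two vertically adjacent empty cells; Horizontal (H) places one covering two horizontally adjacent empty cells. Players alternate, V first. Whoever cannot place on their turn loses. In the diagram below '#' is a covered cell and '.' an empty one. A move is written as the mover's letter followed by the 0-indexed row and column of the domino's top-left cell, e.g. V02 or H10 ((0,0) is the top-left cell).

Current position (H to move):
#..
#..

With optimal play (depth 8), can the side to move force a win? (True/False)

H winning at [#../#..]: True

p1 H@[#../#..]: H01[###/#..]+1* H11[#../###]+1
p2 V@[###/#..] terminal -1; root [#../#..] d8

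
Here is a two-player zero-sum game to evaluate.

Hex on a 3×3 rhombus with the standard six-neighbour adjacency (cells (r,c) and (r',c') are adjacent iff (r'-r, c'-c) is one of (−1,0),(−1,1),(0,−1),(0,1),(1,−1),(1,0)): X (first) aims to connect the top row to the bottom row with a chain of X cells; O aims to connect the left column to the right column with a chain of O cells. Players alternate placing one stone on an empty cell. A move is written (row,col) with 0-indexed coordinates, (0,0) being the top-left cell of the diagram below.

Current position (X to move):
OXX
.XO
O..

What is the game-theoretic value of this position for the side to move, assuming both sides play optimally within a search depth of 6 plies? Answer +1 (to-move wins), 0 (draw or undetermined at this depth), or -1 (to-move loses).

p1 X@[OXX/.XO/O..]: (1,0)[OXX/XXO/O..]-1 (2,1)[OXX/.XO/OX.]+1* (2,2)[OXX/.XO/O.X]-1
p2 O@[OXX/.XO/OX.] terminal -1; root [OXX/.XO/O..] d6

value(OXX/.XO/O.., X) = +1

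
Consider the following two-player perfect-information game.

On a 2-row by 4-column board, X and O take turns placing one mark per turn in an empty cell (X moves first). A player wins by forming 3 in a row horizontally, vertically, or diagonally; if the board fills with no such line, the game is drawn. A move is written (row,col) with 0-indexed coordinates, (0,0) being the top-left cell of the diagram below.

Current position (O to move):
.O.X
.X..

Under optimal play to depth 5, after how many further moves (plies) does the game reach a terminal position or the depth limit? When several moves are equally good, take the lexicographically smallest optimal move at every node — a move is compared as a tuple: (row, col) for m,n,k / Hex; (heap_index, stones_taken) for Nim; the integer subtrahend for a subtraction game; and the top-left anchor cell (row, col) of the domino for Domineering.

p1 O@[.O.X/.X..]: (0,0)[OO.X/.X..]+0* (0,2)[.OOX/.X..]+0 (1,0)[.O.X/OX..]+0 (1,2)[.O.X/.XO.]+0 (1,3)[.O.X/.X.O]+0
p2 X@[OO.X/.X..]: (0,2)[OOXX/.X..]+0* (1,0)[OO.X/XX..]-1 (1,2)[OO.X/.XX.]-1 (1,3)[OO.X/.X.X]-1
p3 O@[OOXX/.X..]: (1,0)[OOXX/OX..]+0* (1,2)[OOXX/.XO.]+0 (1,3)[OOXX/.X.O]+0
p4 X@[OOXX/OX..]: (1,2)[OOXX/OXX.]+0* (1,3)[OOXX/OX.X]+0
p5 O@[OOXX/OXX.]: (1,3)[OOXX/OXXO]+0*
p6 X@[OOXX/OXXO] terminal +0; root [.O.X/.X..] d5

PV length from [.O.X/.X..]: 5 plies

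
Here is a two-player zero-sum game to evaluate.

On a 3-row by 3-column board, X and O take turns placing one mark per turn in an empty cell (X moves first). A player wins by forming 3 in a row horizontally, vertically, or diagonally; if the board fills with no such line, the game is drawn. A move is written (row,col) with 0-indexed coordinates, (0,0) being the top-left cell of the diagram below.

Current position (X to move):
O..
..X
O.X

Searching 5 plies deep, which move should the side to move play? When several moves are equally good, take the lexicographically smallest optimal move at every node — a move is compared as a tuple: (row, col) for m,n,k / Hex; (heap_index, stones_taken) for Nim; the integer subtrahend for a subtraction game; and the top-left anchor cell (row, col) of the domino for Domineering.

p1 X@[O../..X/O.X]: (0,1)[OX./..X/O.X]-1 (0,2)[O.X/..X/O.X]+1* (1,0)[O../X.X/O.X]+1 (1,1)[O../.XX/O.X]-1 (2,1)[O../..X/OXX]-1
p2 O@[O.X/..X/O.X] terminal -1; root [O../..X/O.X] d5

X's best at [O../..X/O.X]: (0,2)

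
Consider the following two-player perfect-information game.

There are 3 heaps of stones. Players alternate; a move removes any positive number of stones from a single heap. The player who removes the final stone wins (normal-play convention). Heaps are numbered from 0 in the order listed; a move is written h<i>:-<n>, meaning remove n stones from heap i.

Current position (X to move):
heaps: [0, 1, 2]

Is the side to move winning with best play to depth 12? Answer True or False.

X winning at [(0,1,2)]: True

ply 1, X at (0,1,2) | h1:-1=-1→(0,0,2); h2:-1=+1→(0,1,1)*; h2:-2=-1→(0,1,0)
ply 2, O at (0,1,1) | h1:-1=-1→(0,0,1)*; h2:-1=-1→(0,1,0)
ply 3, X at (0,0,1) | h2:-1=+1→(0,0,0)*
ply 4: (0,0,0) is terminal -1 (O); from (0,1,2) depth 12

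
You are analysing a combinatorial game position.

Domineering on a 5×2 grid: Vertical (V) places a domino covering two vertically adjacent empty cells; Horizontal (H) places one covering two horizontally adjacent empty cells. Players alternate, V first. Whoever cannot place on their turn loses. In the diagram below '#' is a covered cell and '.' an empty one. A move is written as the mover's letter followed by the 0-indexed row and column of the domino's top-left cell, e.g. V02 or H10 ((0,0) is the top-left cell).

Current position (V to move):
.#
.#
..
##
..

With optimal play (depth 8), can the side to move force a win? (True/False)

V winning at [.#/.#/../##/..]: False

ply 1, V at .#/.#/../##/.. | V00=-1→##/##/../##/..*; V10=-1→.#/##/#./##/..
ply 2, H at ##/##/../##/.. | H20=+1→##/##/##/##/..*; H40=+1→##/##/../##/##
ply 3: ##/##/##/##/.. is terminal -1 (V); from .#/.#/../##/.. depth 8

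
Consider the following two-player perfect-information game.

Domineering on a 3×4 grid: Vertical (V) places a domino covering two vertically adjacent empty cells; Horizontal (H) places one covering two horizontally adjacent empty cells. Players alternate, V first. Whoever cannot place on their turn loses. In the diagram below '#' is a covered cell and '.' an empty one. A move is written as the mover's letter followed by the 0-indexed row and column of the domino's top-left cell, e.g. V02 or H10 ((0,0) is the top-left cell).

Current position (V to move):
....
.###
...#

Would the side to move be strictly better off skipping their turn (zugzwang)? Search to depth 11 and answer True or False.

zugzwang(..../.###/...#, V) = False

p1 V@[..../.###/...#]: V00[#.../####/...#]-1* V10[..../####/#..#]-1
p2 H@[#.../####/...#]: H01[###./####/...#]+1* H02[#.##/####/...#]+1 H20[#.../####/##.#]+1 H21[#.../####/.###]+1
p3 V@[###./####/...#] terminal -1; root [..../.###/...#] d11
if V skipped the turn, H would face:
~ p1 H@[..../.###/...#]: H00[##../.###/...#]+1* H01[.##./.###/...#]+1 H02[..##/.###/...#]+1 H20[..../.###/##.#]+1 H21[..../.###/.###]+1
~ p2 V@[##../.###/...#]: V10[##../####/#..#]-1*
~ p3 H@[##../####/#..#]: H02[####/####/#..#]+1* H21[##../####/####]+1
~ p4 V@[####/####/#..#] terminal -1; root [..../.###/...#] d11
compare (V): move=-1 vs pass=-1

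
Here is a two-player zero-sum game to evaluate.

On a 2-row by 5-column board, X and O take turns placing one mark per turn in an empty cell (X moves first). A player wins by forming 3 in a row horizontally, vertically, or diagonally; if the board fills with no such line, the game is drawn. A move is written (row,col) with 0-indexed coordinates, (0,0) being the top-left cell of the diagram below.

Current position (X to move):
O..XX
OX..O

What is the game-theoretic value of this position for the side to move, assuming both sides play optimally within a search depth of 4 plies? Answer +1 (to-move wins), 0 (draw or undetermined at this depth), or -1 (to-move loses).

value(O..XX/OX..O, X) = +1

p1 X@[O..XX/OX..O]: (0,1)[OX.XX/OX..O]+0 (0,2)[O.XXX/OX..O]+1* (1,2)[O..XX/OXX.O]+1 (1,3)[O..XX/OX.XO]+1
p2 O@[O.XXX/OX..O] terminal -1; root [O..XX/OX..O] d4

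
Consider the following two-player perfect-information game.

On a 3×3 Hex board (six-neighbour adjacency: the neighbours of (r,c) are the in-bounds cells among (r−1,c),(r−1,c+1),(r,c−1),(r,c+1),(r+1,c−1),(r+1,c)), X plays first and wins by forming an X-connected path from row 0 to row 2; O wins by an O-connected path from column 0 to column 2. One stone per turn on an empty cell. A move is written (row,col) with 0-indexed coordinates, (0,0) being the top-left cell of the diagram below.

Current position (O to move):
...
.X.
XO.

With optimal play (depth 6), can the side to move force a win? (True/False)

O winning at [.../.X./XO.]: False

p1 O@[.../.X./XO.]: (0,0)[O../.X./XO.]-1* (0,1)[.O./.X./XO.]-1 (0,2)[..O/.X./XO.]-1 (1,0)[.../OX./XO.]-1 (1,2)[.../.XO/XO.]-1 (2,2)[.../.X./XOO]-1
p2 X@[O../.X./XO.]: (0,1)[OX./.X./XO.]+1* (0,2)[O.X/.X./XO.]+1 (1,0)[O../XX./XO.]+1 (1,2)[O../.XX/XO.]+1 (2,2)[O../.X./XOX]+1
p3 O@[OX./.X./XO.] terminal -1; root [.../.X./XO.] d6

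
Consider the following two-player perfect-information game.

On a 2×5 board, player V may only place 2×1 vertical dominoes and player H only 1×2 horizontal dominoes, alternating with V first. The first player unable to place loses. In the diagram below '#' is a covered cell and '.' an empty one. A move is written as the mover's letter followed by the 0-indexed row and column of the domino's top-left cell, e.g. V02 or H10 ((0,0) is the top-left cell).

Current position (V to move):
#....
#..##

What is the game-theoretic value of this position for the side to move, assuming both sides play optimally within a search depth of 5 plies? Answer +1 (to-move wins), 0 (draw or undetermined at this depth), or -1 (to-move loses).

value(#..../#..##, V) = +1

[#..../#..##] V move#1: V01:-1/##.../##.##, V02:+1/#.#../#.###*
[#.#../#.###] H move#2: H03:-1/#.###/#.###*
[#.###/#.###] V move#3: V01:+1/#####/#####*
[#####/#####] end (terminal -1, H#4); searched #..../#..## to 5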